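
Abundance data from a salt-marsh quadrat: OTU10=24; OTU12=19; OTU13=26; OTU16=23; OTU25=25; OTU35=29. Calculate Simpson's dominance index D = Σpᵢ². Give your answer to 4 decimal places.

0.1693

Total N = 24+19+26+23+25+29 = 146, so the proportions are 0.164384, 0.130137, 0.178082, 0.157534, 0.171233, 0.19863 (working shown to 6 dp, full precision carried).
D = 0.164384² + 0.130137² + 0.178082² + 0.157534² + 0.171233² + 0.19863² = 0.027022 + 0.016936 + 0.031713 + 0.024817 + 0.029321 + 0.039454 = 0.169263.
To 4 decimal places, D = 0.1693.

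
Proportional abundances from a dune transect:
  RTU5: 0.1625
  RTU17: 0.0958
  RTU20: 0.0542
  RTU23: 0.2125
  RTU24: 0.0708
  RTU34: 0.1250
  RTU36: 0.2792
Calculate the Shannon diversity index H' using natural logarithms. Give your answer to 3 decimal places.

1.811

Each pᵢ ln pᵢ term (working shown to 5 dp, full precision carried): 0.1625×(-1.81708)=-0.29528, 0.0958×(-2.34549)=-0.22470, 0.0542×(-2.91507)=-0.15800, 0.2125×(-1.54881)=-0.32912, 0.0708×(-2.64790)=-0.18747, 0.125×(-2.07944)=-0.25993, 0.2792×(-1.27583)=-0.35621.
Sum = -1.81071, so H' = 1.811.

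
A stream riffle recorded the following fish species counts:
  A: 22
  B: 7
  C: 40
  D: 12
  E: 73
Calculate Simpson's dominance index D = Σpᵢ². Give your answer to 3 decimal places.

Total N = 22+7+40+12+73 = 154, so the proportions are 0.14286, 0.04545, 0.25974, 0.07792, 0.47403 (working shown to 5 dp, full precision carried).
D = 0.14286² + 0.04545² + 0.25974² + 0.07792² + 0.47403² = 0.02041 + 0.00207 + 0.06747 + 0.00607 + 0.22470 = 0.32071.
To 3 decimal places, D = 0.321.

0.321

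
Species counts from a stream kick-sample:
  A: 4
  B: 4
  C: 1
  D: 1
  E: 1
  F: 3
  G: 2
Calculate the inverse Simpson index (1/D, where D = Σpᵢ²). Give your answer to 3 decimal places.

Total N = 4+4+1+1+1+3+2 = 16, so the proportions are 0.25, 0.25, 0.0625, 0.0625, 0.0625, 0.1875, 0.125 (working shown to 7 dp, full precision carried).
D = 0.25² + 0.25² + 0.0625² + 0.0625² + 0.0625² + 0.1875² + 0.125² = 0.0625000 + 0.0625000 + 0.0039062 + 0.0039062 + 0.0039062 + 0.0351562 + 0.0156250 = 0.1875000.
So 1/D = 5.33333, i.e. 5.333 to 3 decimal places.

5.333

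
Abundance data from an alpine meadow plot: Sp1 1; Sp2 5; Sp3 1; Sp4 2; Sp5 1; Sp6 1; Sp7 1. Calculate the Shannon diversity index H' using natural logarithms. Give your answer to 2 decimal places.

1.70

Total N = 1+5+1+2+1+1+1 = 12, so the proportions are 0.0833, 0.4167, 0.0833, 0.1667, 0.0833, 0.0833, 0.0833 (working shown to 4 dp, full precision carried).
Each pᵢ ln pᵢ term: 0.0833×(-2.4849)=-0.2071, 0.4167×(-0.8755)=-0.3648, 0.0833×(-2.4849)=-0.2071, 0.1667×(-1.7918)=-0.2986, 0.0833×(-2.4849)=-0.2071, 0.0833×(-2.4849)=-0.2071, 0.0833×(-2.4849)=-0.2071.
Sum = -1.6988, so H' = 1.70.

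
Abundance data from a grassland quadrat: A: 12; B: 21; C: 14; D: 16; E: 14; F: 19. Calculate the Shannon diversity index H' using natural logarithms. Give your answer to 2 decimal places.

1.77

Total N = 12+21+14+16+14+19 = 96, so the proportions are 0.125, 0.2188, 0.1458, 0.1667, 0.1458, 0.1979 (working shown to 4 dp, full precision carried).
Each pᵢ ln pᵢ term: 0.125×(-2.0794)=-0.2599, 0.2188×(-1.5198)=-0.3325, 0.1458×(-1.9253)=-0.2808, 0.1667×(-1.7918)=-0.2986, 0.1458×(-1.9253)=-0.2808, 0.1979×(-1.6199)=-0.3206.
Sum = -1.7732, so H' = 1.77.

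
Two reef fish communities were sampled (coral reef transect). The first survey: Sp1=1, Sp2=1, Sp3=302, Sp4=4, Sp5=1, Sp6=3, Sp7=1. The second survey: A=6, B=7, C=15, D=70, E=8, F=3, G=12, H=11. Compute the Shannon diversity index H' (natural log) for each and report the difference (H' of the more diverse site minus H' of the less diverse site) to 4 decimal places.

1.3525

The first survey: N=313, proportions 0.003195, 0.003195, 0.964856, 0.01278, 0.003195, 0.009585, 0.003195, giving H' = 0.208216 (working shown to 6 dp, full precision carried).
The second survey: N=132, proportions 0.045455, 0.05303, 0.113636, 0.530303, 0.060606, 0.022727, 0.090909, 0.083333, giving H' = 1.560723.
Difference = |0.208216 − 1.560723| = 1.352507, i.e. 1.3525 to 4 decimal places.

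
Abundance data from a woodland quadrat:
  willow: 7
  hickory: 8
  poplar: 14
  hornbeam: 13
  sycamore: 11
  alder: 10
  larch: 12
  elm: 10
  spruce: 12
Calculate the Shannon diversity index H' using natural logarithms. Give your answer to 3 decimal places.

Total N = 7+8+14+13+11+10+12+10+12 = 97, so the proportions are 0.07216, 0.08247, 0.14433, 0.13402, 0.1134, 0.10309, 0.12371, 0.10309, 0.12371 (working shown to 5 dp, full precision carried).
Each pᵢ ln pᵢ term: 0.07216×(-2.62880)=-0.18971, 0.08247×(-2.49527)=-0.20580, 0.14433×(-1.93565)=-0.27937, 0.13402×(-2.00976)=-0.26935, 0.1134×(-2.17682)=-0.24686, 0.10309×(-2.27213)=-0.23424, 0.12371×(-2.08980)=-0.25853, 0.10309×(-2.27213)=-0.23424, 0.12371×(-2.08980)=-0.25853.
Sum = -2.17662, so H' = 2.177.

2.177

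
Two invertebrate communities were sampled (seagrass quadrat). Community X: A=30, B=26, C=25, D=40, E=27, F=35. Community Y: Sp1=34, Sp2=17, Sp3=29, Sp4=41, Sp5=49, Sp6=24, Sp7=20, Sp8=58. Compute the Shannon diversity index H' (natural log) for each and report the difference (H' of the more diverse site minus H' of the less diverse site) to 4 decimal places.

Community X: N=183, proportions 0.163934, 0.142077, 0.136612, 0.218579, 0.147541, 0.191257, giving H' = 1.776709 (working shown to 6 dp, full precision carried).
Community Y: N=272, proportions 0.125, 0.0625, 0.106618, 0.150735, 0.180147, 0.088235, 0.073529, 0.213235, giving H' = 2.001531.
Difference = |1.776709 − 2.001531| = 0.224822, i.e. 0.2248 to 4 decimal places.

0.2248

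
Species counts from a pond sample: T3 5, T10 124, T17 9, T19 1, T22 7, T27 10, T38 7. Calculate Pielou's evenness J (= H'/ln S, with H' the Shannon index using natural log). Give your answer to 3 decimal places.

0.487

Total N = 5+124+9+1+7+10+7 = 163, so the proportions are 0.03067, 0.76074, 0.05521, 0.00613, 0.04294, 0.06135, 0.04294 (working shown to 5 dp, full precision carried).
H' = −Σ pᵢ ln pᵢ = −((-0.10688) + (-0.20804) + (-0.15993) + (-0.03125) + (-0.13518) + (-0.17124) + (-0.13518)) = 0.94770.
With S = 7 species, ln S = 1.94591, so J = 0.94770/1.94591 = 0.48702, i.e. 0.487 to 3 decimal places.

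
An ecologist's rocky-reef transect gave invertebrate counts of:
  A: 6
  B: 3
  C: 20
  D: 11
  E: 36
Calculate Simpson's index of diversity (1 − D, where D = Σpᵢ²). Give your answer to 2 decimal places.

Total N = 6+3+20+11+36 = 76, so the proportions are 0.0789, 0.0395, 0.2632, 0.1447, 0.4737 (working shown to 4 dp, full precision carried).
D = 0.0789² + 0.0395² + 0.2632² + 0.1447² + 0.4737² = 0.0062 + 0.0016 + 0.0693 + 0.0209 + 0.2244 = 0.3224.
So 1 − D = 0.6776, i.e. 0.68 to 2 decimal places.

0.68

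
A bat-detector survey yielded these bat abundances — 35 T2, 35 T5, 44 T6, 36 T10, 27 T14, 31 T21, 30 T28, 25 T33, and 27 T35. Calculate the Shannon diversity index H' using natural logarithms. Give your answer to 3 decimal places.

Total N = 35+35+44+36+27+31+30+25+27 = 290, so the proportions are 0.12069, 0.12069, 0.15172, 0.12414, 0.0931, 0.1069, 0.10345, 0.08621, 0.0931 (working shown to 5 dp, full precision carried).
Each pᵢ ln pᵢ term: 0.12069×(-2.11453)=-0.25520, 0.12069×(-2.11453)=-0.25520, 0.15172×(-1.88569)=-0.28610, 0.12414×(-2.08636)=-0.25900, 0.0931×(-2.37404)=-0.22103, 0.1069×(-2.23589)=-0.23901, 0.10345×(-2.26868)=-0.23469, 0.08621×(-2.45101)=-0.21129, 0.0931×(-2.37404)=-0.22103.
Sum = -2.18256, so H' = 2.183.

2.183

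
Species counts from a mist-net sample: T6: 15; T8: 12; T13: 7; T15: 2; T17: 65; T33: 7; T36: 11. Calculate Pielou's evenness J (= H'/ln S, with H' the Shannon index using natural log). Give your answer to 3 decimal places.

0.742

Total N = 15+12+7+2+65+7+11 = 119, so the proportions are 0.12605, 0.10084, 0.058824, 0.016807, 0.546218, 0.058824, 0.092437 (working shown to 6 dp, full precision carried).
H' = −Σ pᵢ ln pᵢ = −((-0.261060) + (-0.231350) + (-0.166660) + (-0.068672) + (-0.330318) + (-0.166660) + (-0.220114)) = 1.444832.
With S = 7 species, ln S = 1.945910, so J = 1.444832/1.945910 = 0.742497, i.e. 0.742 to 3 decimal places.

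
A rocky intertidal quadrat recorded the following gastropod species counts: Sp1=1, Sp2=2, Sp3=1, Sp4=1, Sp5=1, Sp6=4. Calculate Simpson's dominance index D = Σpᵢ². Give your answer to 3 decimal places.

Total N = 1+2+1+1+1+4 = 10, so the proportions are 0.1, 0.2, 0.1, 0.1, 0.1, 0.4 (working shown to 5 dp, full precision carried).
D = 0.1² + 0.2² + 0.1² + 0.1² + 0.1² + 0.4² = 0.01000 + 0.04000 + 0.01000 + 0.01000 + 0.01000 + 0.16000 = 0.24000.
To 3 decimal places, D = 0.240.

0.240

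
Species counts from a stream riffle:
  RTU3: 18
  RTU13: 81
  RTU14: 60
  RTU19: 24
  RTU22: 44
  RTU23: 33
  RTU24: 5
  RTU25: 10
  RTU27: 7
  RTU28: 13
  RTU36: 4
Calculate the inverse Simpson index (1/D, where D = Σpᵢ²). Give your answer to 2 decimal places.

Total N = 18+81+60+24+44+33+5+10+7+13+4 = 299, so the proportions are 0.060201, 0.270903, 0.200669, 0.080268, 0.147157, 0.110368, 0.016722, 0.033445, 0.023411, 0.043478, 0.013378 (working shown to 6 dp, full precision carried).
D = 0.060201² + 0.270903² + 0.200669² + 0.080268² + 0.147157² + 0.110368² + 0.016722² + 0.033445² + 0.023411² + 0.043478² + 0.013378² = 0.003624 + 0.073388 + 0.040268 + 0.006443 + 0.021655 + 0.012181 + 0.000280 + 0.001119 + 0.000548 + 0.001890 + 0.000179 = 0.161575.
So 1/D = 6.1891, i.e. 6.19 to 2 decimal places.

6.19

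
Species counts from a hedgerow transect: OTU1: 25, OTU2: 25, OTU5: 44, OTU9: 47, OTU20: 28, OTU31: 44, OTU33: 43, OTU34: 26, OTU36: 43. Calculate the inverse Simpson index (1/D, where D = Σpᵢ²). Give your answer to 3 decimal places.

8.457

Total N = 25+25+44+47+28+44+43+26+43 = 325, so the proportions are 0.0769231, 0.0769231, 0.1353846, 0.1446154, 0.0861538, 0.1353846, 0.1323077, 0.08, 0.1323077 (working shown to 7 dp, full precision carried).
D = 0.0769231² + 0.0769231² + 0.1353846² + 0.1446154² + 0.0861538² + 0.1353846² + 0.1323077² + 0.08² + 0.1323077² = 0.0059172 + 0.0059172 + 0.0183290 + 0.0209136 + 0.0074225 + 0.0183290 + 0.0175053 + 0.0064000 + 0.0175053 = 0.1182391.
So 1/D = 8.45744, i.e. 8.457 to 3 decimal places.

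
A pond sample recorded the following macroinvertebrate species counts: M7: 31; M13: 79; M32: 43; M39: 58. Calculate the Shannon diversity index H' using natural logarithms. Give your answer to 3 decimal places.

Total N = 31+79+43+58 = 211, so the proportions are 0.14692, 0.37441, 0.20379, 0.27488 (working shown to 5 dp, full precision carried).
Each pᵢ ln pᵢ term: 0.14692×(-1.91787)=-0.28177, 0.37441×(-0.98241)=-0.36782, 0.20379×(-1.59066)=-0.32416, 0.27488×(-1.29142)=-0.35499.
Sum = -1.32874, so H' = 1.329.

1.329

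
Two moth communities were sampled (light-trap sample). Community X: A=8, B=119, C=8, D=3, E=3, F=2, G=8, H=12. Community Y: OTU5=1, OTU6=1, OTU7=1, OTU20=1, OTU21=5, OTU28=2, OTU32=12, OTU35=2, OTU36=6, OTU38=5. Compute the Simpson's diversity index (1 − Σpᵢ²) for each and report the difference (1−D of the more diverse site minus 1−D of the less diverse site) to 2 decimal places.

Community X: N=163, proportions 0.04908, 0.730061, 0.04908, 0.018405, 0.018405, 0.01227, 0.04908, 0.07362, giving 1−D = 0.453536 (working shown to 6 dp, full precision carried).
Community Y: N=36, proportions 0.027778, 0.027778, 0.027778, 0.027778, 0.138889, 0.055556, 0.333333, 0.055556, 0.166667, 0.138889, giving 1−D = 0.813272.
Difference = |0.453536 − 0.813272| = 0.359736, i.e. 0.36 to 2 decimal places.

0.36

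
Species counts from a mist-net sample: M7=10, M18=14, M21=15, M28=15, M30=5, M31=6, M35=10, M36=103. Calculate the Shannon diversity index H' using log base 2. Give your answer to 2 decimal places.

2.12

Total N = 10+14+15+15+5+6+10+103 = 178, so the proportions are 0.0562, 0.0787, 0.0843, 0.0843, 0.0281, 0.0337, 0.0562, 0.5787 (working shown to 4 dp, full precision carried).
Each pᵢ log₂ pᵢ term: 0.0562×(-4.1538)=-0.2334, 0.0787×(-3.6684)=-0.2885, 0.0843×(-3.5688)=-0.3007, 0.0843×(-3.5688)=-0.3007, 0.0281×(-5.1538)=-0.1448, 0.0337×(-4.8908)=-0.1649, 0.0562×(-4.1538)=-0.2334, 0.5787×(-0.7892)=-0.4567.
Sum = -2.1231, so H' = 2.12.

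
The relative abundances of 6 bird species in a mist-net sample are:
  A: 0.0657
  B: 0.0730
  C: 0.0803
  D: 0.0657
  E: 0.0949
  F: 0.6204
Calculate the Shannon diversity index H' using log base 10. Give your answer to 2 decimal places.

0.55

Each pᵢ log₁₀ pᵢ term (working shown to 4 dp, full precision carried): 0.0657×(-1.1824)=-0.0777, 0.073×(-1.1367)=-0.0830, 0.0803×(-1.0953)=-0.0880, 0.0657×(-1.1824)=-0.0777, 0.0949×(-1.0227)=-0.0971, 0.6204×(-0.2073)=-0.1286.
Sum = -0.5520, so H' = 0.55.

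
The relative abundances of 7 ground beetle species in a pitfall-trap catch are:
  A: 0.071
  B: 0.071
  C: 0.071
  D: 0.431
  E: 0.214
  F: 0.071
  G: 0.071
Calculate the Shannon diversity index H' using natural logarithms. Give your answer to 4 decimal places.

Each pᵢ ln pᵢ term (working shown to 6 dp, full precision carried): 0.071×(-2.645075)=-0.187800, 0.071×(-2.645075)=-0.187800, 0.071×(-2.645075)=-0.187800, 0.431×(-0.841647)=-0.362750, 0.214×(-1.541779)=-0.329941, 0.071×(-2.645075)=-0.187800, 0.071×(-2.645075)=-0.187800.
Sum = -1.631692, so H' = 1.6317.

1.6317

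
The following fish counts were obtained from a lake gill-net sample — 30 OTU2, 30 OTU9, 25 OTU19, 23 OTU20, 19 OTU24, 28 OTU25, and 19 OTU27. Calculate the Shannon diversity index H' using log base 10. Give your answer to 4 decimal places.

Total N = 30+30+25+23+19+28+19 = 174, so the proportions are 0.172414, 0.172414, 0.143678, 0.132184, 0.109195, 0.16092, 0.109195 (working shown to 6 dp, full precision carried).
Each pᵢ log₁₀ pᵢ term: 0.172414×(-0.763428)=-0.131626, 0.172414×(-0.763428)=-0.131626, 0.143678×(-0.842609)=-0.121065, 0.132184×(-0.878821)=-0.116166, 0.109195×(-0.961796)=-0.105024, 0.16092×(-0.793391)=-0.127672, 0.109195×(-0.961796)=-0.105024.
Sum = -0.838201, so H' = 0.8382.

0.8382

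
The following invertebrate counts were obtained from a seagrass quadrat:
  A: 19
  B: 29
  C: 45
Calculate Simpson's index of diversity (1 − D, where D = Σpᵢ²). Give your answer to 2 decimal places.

0.63

Total N = 19+29+45 = 93, so the proportions are 0.2043, 0.3118, 0.4839 (working shown to 4 dp, full precision carried).
D = 0.2043² + 0.3118² + 0.4839² = 0.0417 + 0.0972 + 0.2341 = 0.3731.
So 1 − D = 0.6269, i.e. 0.63 to 2 decimal places.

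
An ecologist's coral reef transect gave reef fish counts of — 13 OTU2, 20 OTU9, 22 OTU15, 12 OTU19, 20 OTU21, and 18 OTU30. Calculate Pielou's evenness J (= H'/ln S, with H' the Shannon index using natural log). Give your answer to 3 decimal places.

0.987

Total N = 13+20+22+12+20+18 = 105, so the proportions are 0.12381, 0.19048, 0.20952, 0.11429, 0.19048, 0.17143 (working shown to 5 dp, full precision carried).
H' = −Σ pᵢ ln pᵢ = −((-0.25864) + (-0.31585) + (-0.32747) + (-0.24789) + (-0.31585) + (-0.30233)) = 1.76804.
With S = 6 species, ln S = 1.79176, so J = 1.76804/1.79176 = 0.98676, i.e. 0.987 to 3 decimal places.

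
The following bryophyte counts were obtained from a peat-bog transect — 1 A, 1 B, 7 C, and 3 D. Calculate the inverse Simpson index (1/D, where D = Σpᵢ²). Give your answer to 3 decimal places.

2.400

Total N = 1+1+7+3 = 12, so the proportions are 0.083333, 0.083333, 0.583333, 0.25 (working shown to 6 dp, full precision carried).
D = 0.083333² + 0.083333² + 0.583333² + 0.25² = 0.006944 + 0.006944 + 0.340278 + 0.062500 = 0.416667.
So 1/D = 2.40000, i.e. 2.400 to 3 decimal places.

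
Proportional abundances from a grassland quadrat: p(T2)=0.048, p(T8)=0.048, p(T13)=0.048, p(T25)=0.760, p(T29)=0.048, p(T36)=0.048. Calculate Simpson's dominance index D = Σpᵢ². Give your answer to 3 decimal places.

0.589

D = 0.048² + 0.048² + 0.048² + 0.76² + 0.048² + 0.048² = 0.00230 + 0.00230 + 0.00230 + 0.57760 + 0.00230 + 0.00230 = 0.58912 (working shown to 5 dp, full precision carried).
To 3 decimal places, D = 0.589.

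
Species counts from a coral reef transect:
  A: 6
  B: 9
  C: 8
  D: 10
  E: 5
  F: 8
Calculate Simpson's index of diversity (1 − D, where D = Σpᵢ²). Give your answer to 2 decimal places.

Total N = 6+9+8+10+5+8 = 46, so the proportions are 0.1304, 0.1957, 0.1739, 0.2174, 0.1087, 0.1739 (working shown to 4 dp, full precision carried).
D = 0.1304² + 0.1957² + 0.1739² + 0.2174² + 0.1087² + 0.1739² = 0.0170 + 0.0383 + 0.0302 + 0.0473 + 0.0118 + 0.0302 = 0.1749.
So 1 − D = 0.8251, i.e. 0.83 to 2 decimal places.

0.83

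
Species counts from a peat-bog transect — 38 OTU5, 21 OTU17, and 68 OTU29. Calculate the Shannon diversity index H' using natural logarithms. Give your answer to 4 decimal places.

Total N = 38+21+68 = 127, so the proportions are 0.299213, 0.165354, 0.535433 (working shown to 6 dp, full precision carried).
Each pᵢ ln pᵢ term: 0.299213×(-1.206601)=-0.361030, 0.165354×(-1.799665)=-0.297582, 0.535433×(-0.624679)=-0.334474.
Sum = -0.993087, so H' = 0.9931.

0.9931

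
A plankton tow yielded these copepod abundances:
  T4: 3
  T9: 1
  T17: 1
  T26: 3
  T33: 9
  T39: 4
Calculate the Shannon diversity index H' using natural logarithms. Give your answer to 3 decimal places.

Total N = 3+1+1+3+9+4 = 21, so the proportions are 0.14286, 0.04762, 0.04762, 0.14286, 0.42857, 0.19048 (working shown to 5 dp, full precision carried).
Each pᵢ ln pᵢ term: 0.14286×(-1.94591)=-0.27799, 0.04762×(-3.04452)=-0.14498, 0.04762×(-3.04452)=-0.14498, 0.14286×(-1.94591)=-0.27799, 0.42857×(-0.84730)=-0.36313, 0.19048×(-1.65823)=-0.31585.
Sum = -1.52491, so H' = 1.525.

1.525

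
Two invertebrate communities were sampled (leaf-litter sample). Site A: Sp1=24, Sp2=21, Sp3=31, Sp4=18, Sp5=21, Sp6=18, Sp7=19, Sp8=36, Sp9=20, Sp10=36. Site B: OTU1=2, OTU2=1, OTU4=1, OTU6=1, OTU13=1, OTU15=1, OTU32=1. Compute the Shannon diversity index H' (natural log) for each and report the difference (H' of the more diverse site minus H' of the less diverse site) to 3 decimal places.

0.359

Site A: N=244, proportions 0.0983607, 0.0860656, 0.1270492, 0.0737705, 0.0860656, 0.0737705, 0.0778689, 0.147541, 0.0819672, 0.147541, giving H' = 2.2655183 (working shown to 7 dp, full precision carried).
Site B: N=8, proportions 0.25, 0.125, 0.125, 0.125, 0.125, 0.125, 0.125, giving H' = 1.9061547.
Difference = |2.2655183 − 1.9061547| = 0.3593636, i.e. 0.359 to 3 decimal places.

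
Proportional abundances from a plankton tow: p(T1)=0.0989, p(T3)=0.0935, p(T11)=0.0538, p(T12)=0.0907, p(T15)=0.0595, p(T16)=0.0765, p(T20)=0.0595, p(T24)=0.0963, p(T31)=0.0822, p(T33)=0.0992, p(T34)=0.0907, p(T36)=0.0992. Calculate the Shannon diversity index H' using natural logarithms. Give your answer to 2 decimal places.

2.46

Each pᵢ ln pᵢ term (working shown to 4 dp, full precision carried): 0.0989×(-2.3136)=-0.2288, 0.0935×(-2.3698)=-0.2216, 0.0538×(-2.9225)=-0.1572, 0.0907×(-2.4002)=-0.2177, 0.0595×(-2.8218)=-0.1679, 0.0765×(-2.5705)=-0.1966, 0.0595×(-2.8218)=-0.1679, 0.0963×(-2.3403)=-0.2254, 0.0822×(-2.4986)=-0.2054, 0.0992×(-2.3106)=-0.2292, 0.0907×(-2.4002)=-0.2177, 0.0992×(-2.3106)=-0.2292.
Sum = -2.4646, so H' = 2.46.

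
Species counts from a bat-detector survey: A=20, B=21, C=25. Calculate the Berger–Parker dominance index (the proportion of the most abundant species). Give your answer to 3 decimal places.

Total N = 20+21+25 = 66, so the proportions are 0.30303, 0.31818, 0.37879 (working shown to 5 dp, full precision carried).
The largest proportion is 0.37879, i.e. d = 0.379 to 3 decimal places.

0.379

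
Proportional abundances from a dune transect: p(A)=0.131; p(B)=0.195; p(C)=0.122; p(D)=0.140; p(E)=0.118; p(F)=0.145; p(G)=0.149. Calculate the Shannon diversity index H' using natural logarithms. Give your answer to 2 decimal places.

Each pᵢ ln pᵢ term (working shown to 4 dp, full precision carried): 0.131×(-2.0326)=-0.2663, 0.195×(-1.6348)=-0.3188, 0.122×(-2.1037)=-0.2567, 0.14×(-1.9661)=-0.2753, 0.118×(-2.1371)=-0.2522, 0.145×(-1.9310)=-0.2800, 0.149×(-1.9038)=-0.2837.
Sum = -1.9328, so H' = 1.93.

1.93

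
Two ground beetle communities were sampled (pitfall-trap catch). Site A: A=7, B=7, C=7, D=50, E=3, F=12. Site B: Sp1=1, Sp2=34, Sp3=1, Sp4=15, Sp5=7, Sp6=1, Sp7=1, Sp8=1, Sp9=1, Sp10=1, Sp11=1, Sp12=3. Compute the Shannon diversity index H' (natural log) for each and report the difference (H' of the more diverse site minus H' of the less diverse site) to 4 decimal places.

Site A: N=86, proportions 0.0813953, 0.0813953, 0.0813953, 0.5813953, 0.0348837, 0.1395349, giving H' = 1.3196964 (working shown to 7 dp, full precision carried).
Site B: N=67, proportions 0.0149254, 0.5074627, 0.0149254, 0.2238806, 0.1044776, 0.0149254, 0.0149254, 0.0149254, 0.0149254, 0.0149254, 0.0149254, 0.0447761, giving H' = 1.5564207.
Difference = |1.3196964 − 1.5564207| = 0.2367243, i.e. 0.2367 to 4 decimal places.

0.2367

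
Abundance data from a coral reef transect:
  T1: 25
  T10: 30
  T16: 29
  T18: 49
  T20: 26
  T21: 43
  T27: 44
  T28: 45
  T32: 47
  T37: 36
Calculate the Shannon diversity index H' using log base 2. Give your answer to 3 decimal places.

Total N = 25+30+29+49+26+43+44+45+47+36 = 374, so the proportions are 0.06684, 0.08021, 0.07754, 0.13102, 0.06952, 0.11497, 0.11765, 0.12032, 0.12567, 0.09626 (working shown to 5 dp, full precision carried).
Each pᵢ log₂ pᵢ term: 0.06684×(-3.90304)=-0.26090, 0.08021×(-3.64000)=-0.29198, 0.07754×(-3.68891)=-0.28604, 0.13102×(-2.93218)=-0.38416, 0.06952×(-3.84645)=-0.26740, 0.11497×(-3.12063)=-0.35879, 0.11765×(-3.08746)=-0.36323, 0.12032×(-3.05504)=-0.36759, 0.12567×(-2.99231)=-0.37604, 0.09626×(-3.37697)=-0.32506.
Sum = -3.28118, so H' = 3.281.

3.281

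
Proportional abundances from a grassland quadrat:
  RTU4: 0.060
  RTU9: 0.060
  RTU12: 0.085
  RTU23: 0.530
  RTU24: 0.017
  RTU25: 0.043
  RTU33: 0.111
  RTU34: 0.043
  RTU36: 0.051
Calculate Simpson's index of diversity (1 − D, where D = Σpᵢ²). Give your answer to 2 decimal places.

D = 0.06² + 0.06² + 0.085² + 0.53² + 0.017² + 0.043² + 0.111² + 0.043² + 0.051² = 0.0036 + 0.0036 + 0.0072 + 0.2809 + 0.0003 + 0.0018 + 0.0123 + 0.0018 + 0.0026 = 0.3142 (working shown to 4 dp, full precision carried).
So 1 − D = 0.6858, i.e. 0.69 to 2 decimal places.

0.69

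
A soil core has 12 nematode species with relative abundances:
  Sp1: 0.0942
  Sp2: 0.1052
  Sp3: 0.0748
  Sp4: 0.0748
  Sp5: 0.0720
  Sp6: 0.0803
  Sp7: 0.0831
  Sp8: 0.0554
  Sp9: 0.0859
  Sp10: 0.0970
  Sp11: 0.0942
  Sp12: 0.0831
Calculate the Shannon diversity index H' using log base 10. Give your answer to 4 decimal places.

1.0739

Each pᵢ log₁₀ pᵢ term (working shown to 6 dp, full precision carried): 0.0942×(-1.025949)=-0.096644, 0.1052×(-0.977984)=-0.102884, 0.0748×(-1.126098)=-0.084232, 0.0748×(-1.126098)=-0.084232, 0.072×(-1.142668)=-0.082272, 0.0803×(-1.095284)=-0.087951, 0.0831×(-1.080399)=-0.089781, 0.0554×(-1.256490)=-0.069610, 0.0859×(-1.066007)=-0.091570, 0.097×(-1.013228)=-0.098283, 0.0942×(-1.025949)=-0.096644, 0.0831×(-1.080399)=-0.089781.
Sum = -1.073885, so H' = 1.0739.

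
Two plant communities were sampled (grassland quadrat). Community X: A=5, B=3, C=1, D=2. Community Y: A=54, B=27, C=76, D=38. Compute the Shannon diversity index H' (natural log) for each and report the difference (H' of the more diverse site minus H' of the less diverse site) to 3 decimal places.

0.075

Community X: N=11, proportions 0.45455, 0.27273, 0.09091, 0.18182, giving H' = 1.24068 (working shown to 5 dp, full precision carried).
Community Y: N=195, proportions 0.27692, 0.13846, 0.38974, 0.19487, giving H' = 1.31527.
Difference = |1.24068 − 1.31527| = 0.07459, i.e. 0.075 to 3 decimal places.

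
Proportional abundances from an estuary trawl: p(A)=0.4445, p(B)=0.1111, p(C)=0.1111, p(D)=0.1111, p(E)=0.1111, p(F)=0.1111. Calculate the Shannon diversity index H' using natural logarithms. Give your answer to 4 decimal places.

Each pᵢ ln pᵢ term (working shown to 6 dp, full precision carried): 0.4445×(-0.810805)=-0.360403, 0.1111×(-2.197325)=-0.244123, 0.1111×(-2.197325)=-0.244123, 0.1111×(-2.197325)=-0.244123, 0.1111×(-2.197325)=-0.244123, 0.1111×(-2.197325)=-0.244123.
Sum = -1.581017, so H' = 1.5810.

1.5810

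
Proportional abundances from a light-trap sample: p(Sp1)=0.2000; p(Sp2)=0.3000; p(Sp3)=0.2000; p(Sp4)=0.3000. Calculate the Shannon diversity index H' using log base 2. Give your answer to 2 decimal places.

1.97

Each pᵢ log₂ pᵢ term (working shown to 4 dp, full precision carried): 0.2×(-2.3219)=-0.4644, 0.3×(-1.7370)=-0.5211, 0.2×(-2.3219)=-0.4644, 0.3×(-1.7370)=-0.5211.
Sum = -1.9710, so H' = 1.97.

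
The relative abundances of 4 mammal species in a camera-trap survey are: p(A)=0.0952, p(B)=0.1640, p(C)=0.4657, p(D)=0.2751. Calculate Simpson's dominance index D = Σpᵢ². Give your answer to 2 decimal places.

0.33

D = 0.0952² + 0.164² + 0.4657² + 0.2751² = 0.0091 + 0.0269 + 0.2169 + 0.0757 = 0.3285 (working shown to 4 dp, full precision carried).
To 2 decimal places, D = 0.33.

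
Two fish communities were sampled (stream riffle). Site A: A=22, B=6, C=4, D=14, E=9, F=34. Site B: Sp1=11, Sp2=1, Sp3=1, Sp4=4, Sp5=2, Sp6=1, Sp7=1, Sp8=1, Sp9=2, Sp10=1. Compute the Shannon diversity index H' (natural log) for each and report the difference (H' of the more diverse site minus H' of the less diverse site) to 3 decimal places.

Site A: N=89, proportions 0.24719, 0.06742, 0.04494, 0.1573, 0.10112, 0.38202, giving H' = 1.55699 (working shown to 5 dp, full precision carried).
Site B: N=25, proportions 0.44, 0.04, 0.04, 0.16, 0.08, 0.04, 0.04, 0.04, 0.08, 0.04, giving H' = 1.83109.
Difference = |1.55699 − 1.83109| = 0.27410, i.e. 0.274 to 3 decimal places.

0.274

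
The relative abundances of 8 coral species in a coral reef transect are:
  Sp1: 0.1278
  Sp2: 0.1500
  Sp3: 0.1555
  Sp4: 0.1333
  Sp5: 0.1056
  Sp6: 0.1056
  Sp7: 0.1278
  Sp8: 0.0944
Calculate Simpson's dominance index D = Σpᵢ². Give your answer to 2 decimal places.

D = 0.1278² + 0.15² + 0.1555² + 0.1333² + 0.1056² + 0.1056² + 0.1278² + 0.0944² = 0.0163 + 0.0225 + 0.0242 + 0.0178 + 0.0112 + 0.0112 + 0.0163 + 0.0089 = 0.1283 (working shown to 4 dp, full precision carried).
To 2 decimal places, D = 0.13.

0.13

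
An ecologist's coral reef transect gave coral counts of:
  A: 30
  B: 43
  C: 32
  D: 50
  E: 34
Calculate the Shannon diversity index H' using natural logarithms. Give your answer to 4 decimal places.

1.5901

Total N = 30+43+32+50+34 = 189, so the proportions are 0.15873, 0.227513, 0.169312, 0.26455, 0.179894 (working shown to 6 dp, full precision carried).
Each pᵢ ln pᵢ term: 0.15873×(-1.840550)=-0.292151, 0.227513×(-1.480547)=-0.336844, 0.169312×(-1.776011)=-0.300700, 0.26455×(-1.329724)=-0.351779, 0.179894×(-1.715386)=-0.308588.
Sum = -1.590062, so H' = 1.5901.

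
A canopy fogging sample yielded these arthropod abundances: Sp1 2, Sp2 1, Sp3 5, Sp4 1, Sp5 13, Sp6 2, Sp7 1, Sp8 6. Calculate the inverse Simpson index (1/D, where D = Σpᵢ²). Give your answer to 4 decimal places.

3.9876

Total N = 2+1+5+1+13+2+1+6 = 31, so the proportions are 0.06451613, 0.03225806, 0.16129032, 0.03225806, 0.41935484, 0.06451613, 0.03225806, 0.19354839 (working shown to 8 dp, full precision carried).
D = 0.06451613² + 0.03225806² + 0.16129032² + 0.03225806² + 0.41935484² + 0.06451613² + 0.03225806² + 0.19354839² = 0.00416233 + 0.00104058 + 0.02601457 + 0.00104058 + 0.17585848 + 0.00416233 + 0.00104058 + 0.03746098 = 0.25078044.
So 1/D = 3.987552, i.e. 3.9876 to 4 decimal places.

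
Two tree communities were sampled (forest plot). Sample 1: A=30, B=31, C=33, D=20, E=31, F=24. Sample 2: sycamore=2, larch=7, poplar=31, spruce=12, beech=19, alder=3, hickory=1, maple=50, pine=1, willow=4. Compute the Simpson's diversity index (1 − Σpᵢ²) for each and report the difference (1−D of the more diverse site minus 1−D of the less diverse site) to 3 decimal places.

Sample 1: N=169, proportions 0.17751, 0.18343, 0.19527, 0.11834, 0.18343, 0.14201, giving 1−D = 0.82889 (working shown to 5 dp, full precision carried).
Sample 2: N=130, proportions 0.01538, 0.05385, 0.23846, 0.09231, 0.14615, 0.02308, 0.00769, 0.38462, 0.00769, 0.03077, giving 1−D = 0.76059.
Difference = |0.82889 − 0.76059| = 0.06830, i.e. 0.068 to 3 decimal places.

0.068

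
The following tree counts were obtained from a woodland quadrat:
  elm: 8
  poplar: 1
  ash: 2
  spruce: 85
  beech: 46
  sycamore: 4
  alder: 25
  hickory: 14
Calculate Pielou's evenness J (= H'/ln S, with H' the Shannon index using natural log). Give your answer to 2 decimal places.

0.70

Total N = 8+1+2+85+46+4+25+14 = 185, so the proportions are 0.0432, 0.0054, 0.0108, 0.4595, 0.2486, 0.0216, 0.1351, 0.0757 (working shown to 4 dp, full precision carried).
H' = −Σ pᵢ ln pᵢ = −((-0.1358) + (-0.0282) + (-0.0489) + (-0.3573) + (-0.3460) + (-0.0829) + (-0.2705) + (-0.1953)) = 1.4651.
With S = 8 species, ln S = 2.0794, so J = 1.4651/2.0794 = 0.7045, i.e. 0.70 to 2 decimal places.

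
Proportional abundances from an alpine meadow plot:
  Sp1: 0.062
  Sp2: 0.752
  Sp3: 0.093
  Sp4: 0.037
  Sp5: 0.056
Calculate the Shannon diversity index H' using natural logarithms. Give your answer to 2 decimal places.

0.89

Each pᵢ ln pᵢ term (working shown to 4 dp, full precision carried): 0.062×(-2.7806)=-0.1724, 0.752×(-0.2850)=-0.2143, 0.093×(-2.3752)=-0.2209, 0.037×(-3.2968)=-0.1220, 0.056×(-2.8824)=-0.1614.
Sum = -0.8910, so H' = 0.89.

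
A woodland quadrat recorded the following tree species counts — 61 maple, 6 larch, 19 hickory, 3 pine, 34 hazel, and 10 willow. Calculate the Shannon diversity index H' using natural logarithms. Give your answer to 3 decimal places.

Total N = 61+6+19+3+34+10 = 133, so the proportions are 0.45865, 0.04511, 0.14286, 0.02256, 0.25564, 0.07519 (working shown to 5 dp, full precision carried).
Each pᵢ ln pᵢ term: 0.45865×(-0.77948)=-0.35750, 0.04511×(-3.09859)=-0.13979, 0.14286×(-1.94591)=-0.27799, 0.02256×(-3.79174)=-0.08553, 0.25564×(-1.36399)=-0.34869, 0.07519×(-2.58776)=-0.19457.
Sum = -1.40406, so H' = 1.404.

1.404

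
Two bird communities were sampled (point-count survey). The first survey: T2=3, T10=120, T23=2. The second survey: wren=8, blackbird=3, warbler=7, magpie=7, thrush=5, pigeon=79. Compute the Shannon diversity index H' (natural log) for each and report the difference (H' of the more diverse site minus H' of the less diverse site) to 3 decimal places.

0.823

The first survey: N=125, proportions 0.024, 0.96, 0.016, giving H' = 0.19486 (working shown to 5 dp, full precision carried).
The second survey: N=109, proportions 0.07339, 0.02752, 0.06422, 0.06422, 0.04587, 0.72477, giving H' = 1.01788.
Difference = |0.19486 − 1.01788| = 0.82302, i.e. 0.823 to 3 decimal places.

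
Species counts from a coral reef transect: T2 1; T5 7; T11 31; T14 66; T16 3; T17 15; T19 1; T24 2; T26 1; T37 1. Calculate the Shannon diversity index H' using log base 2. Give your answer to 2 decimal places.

2.02

Total N = 1+7+31+66+3+15+1+2+1+1 = 128, so the proportions are 0.0078, 0.0547, 0.2422, 0.5156, 0.0234, 0.1172, 0.0078, 0.0156, 0.0078, 0.0078 (working shown to 4 dp, full precision carried).
Each pᵢ log₂ pᵢ term: 0.0078×(-7.0000)=-0.0547, 0.0547×(-4.1926)=-0.2293, 0.2422×(-2.0458)=-0.4955, 0.5156×(-0.9556)=-0.4927, 0.0234×(-5.4150)=-0.1269, 0.1172×(-3.0931)=-0.3625, 0.0078×(-7.0000)=-0.0547, 0.0156×(-6.0000)=-0.0938, 0.0078×(-7.0000)=-0.0547, 0.0078×(-7.0000)=-0.0547.
Sum = -2.0194, so H' = 2.02.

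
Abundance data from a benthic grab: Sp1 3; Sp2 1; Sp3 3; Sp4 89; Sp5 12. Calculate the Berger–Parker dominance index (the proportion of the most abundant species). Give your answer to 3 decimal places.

0.824

Total N = 3+1+3+89+12 = 108, so the proportions are 0.02778, 0.00926, 0.02778, 0.82407, 0.11111 (working shown to 5 dp, full precision carried).
The largest proportion is 0.82407, i.e. d = 0.824 to 3 decimal places.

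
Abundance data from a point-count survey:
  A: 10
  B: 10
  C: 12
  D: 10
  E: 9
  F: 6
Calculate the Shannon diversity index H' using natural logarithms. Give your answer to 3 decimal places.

1.772

Total N = 10+10+12+10+9+6 = 57, so the proportions are 0.17544, 0.17544, 0.21053, 0.17544, 0.15789, 0.10526 (working shown to 5 dp, full precision carried).
Each pᵢ ln pᵢ term: 0.17544×(-1.74047)=-0.30534, 0.17544×(-1.74047)=-0.30534, 0.21053×(-1.55814)=-0.32803, 0.17544×(-1.74047)=-0.30534, 0.15789×(-1.84583)=-0.29145, 0.10526×(-2.25129)=-0.23698.
Sum = -1.77249, so H' = 1.772.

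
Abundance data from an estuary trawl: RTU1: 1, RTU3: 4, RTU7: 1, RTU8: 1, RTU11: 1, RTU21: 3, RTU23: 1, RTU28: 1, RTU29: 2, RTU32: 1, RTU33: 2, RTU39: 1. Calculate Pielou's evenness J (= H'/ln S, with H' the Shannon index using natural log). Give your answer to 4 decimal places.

0.9389

Total N = 1+4+1+1+1+3+1+1+2+1+2+1 = 19, so the proportions are 0.052632, 0.210526, 0.052632, 0.052632, 0.052632, 0.157895, 0.052632, 0.052632, 0.105263, 0.052632, 0.105263, 0.052632 (working shown to 6 dp, full precision carried).
H' = −Σ pᵢ ln pᵢ = −((-0.154970) + (-0.328030) + (-0.154970) + (-0.154970) + (-0.154970) + (-0.291446) + (-0.154970) + (-0.154970) + (-0.236978) + (-0.154970) + (-0.236978) + (-0.154970)) = 2.333197.
With S = 12 species, ln S = 2.484907, so J = 2.333197/2.484907 = 0.938947, i.e. 0.9389 to 4 decimal places.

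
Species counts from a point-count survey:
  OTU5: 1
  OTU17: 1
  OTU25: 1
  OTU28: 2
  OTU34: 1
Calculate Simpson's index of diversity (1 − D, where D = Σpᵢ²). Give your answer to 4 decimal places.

0.7778

Total N = 1+1+1+2+1 = 6, so the proportions are 0.166667, 0.166667, 0.166667, 0.333333, 0.166667 (working shown to 6 dp, full precision carried).
D = 0.166667² + 0.166667² + 0.166667² + 0.333333² + 0.166667² = 0.027778 + 0.027778 + 0.027778 + 0.111111 + 0.027778 = 0.222222.
So 1 − D = 0.777778, i.e. 0.7778 to 4 decimal places.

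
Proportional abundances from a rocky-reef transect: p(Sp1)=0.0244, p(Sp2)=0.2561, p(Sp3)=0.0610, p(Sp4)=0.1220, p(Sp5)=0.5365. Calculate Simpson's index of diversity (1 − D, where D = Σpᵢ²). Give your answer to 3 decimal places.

D = 0.0244² + 0.2561² + 0.061² + 0.122² + 0.5365² = 0.00060 + 0.06559 + 0.00372 + 0.01488 + 0.28783 = 0.37262 (working shown to 5 dp, full precision carried).
So 1 − D = 0.62738, i.e. 0.627 to 3 decimal places.

0.627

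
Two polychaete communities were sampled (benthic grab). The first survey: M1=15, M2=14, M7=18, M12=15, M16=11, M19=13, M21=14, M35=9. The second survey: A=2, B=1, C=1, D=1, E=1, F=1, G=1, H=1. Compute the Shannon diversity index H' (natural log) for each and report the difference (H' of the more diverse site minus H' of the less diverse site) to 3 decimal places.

0.018

The first survey: N=109, proportions 0.13761, 0.12844, 0.16514, 0.13761, 0.10092, 0.11927, 0.12844, 0.08257, giving H' = 2.06146 (working shown to 5 dp, full precision carried).
The second survey: N=9, proportions 0.22222, 0.11111, 0.11111, 0.11111, 0.11111, 0.11111, 0.11111, 0.11111, giving H' = 2.04319.
Difference = |2.06146 − 2.04319| = 0.01827, i.e. 0.018 to 3 decimal places.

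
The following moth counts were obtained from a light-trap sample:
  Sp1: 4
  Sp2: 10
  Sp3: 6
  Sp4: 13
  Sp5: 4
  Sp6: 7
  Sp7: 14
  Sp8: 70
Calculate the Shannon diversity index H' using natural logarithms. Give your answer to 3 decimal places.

Total N = 4+10+6+13+4+7+14+70 = 128, so the proportions are 0.03125, 0.07812, 0.04688, 0.10156, 0.03125, 0.05469, 0.10938, 0.54688 (working shown to 5 dp, full precision carried).
Each pᵢ ln pᵢ term: 0.03125×(-3.46574)=-0.10830, 0.07812×(-2.54945)=-0.19918, 0.04688×(-3.06027)=-0.14345, 0.10156×(-2.28708)=-0.23228, 0.03125×(-3.46574)=-0.10830, 0.05469×(-2.90612)=-0.15893, 0.10938×(-2.21297)=-0.24204, 0.54688×(-0.60354)=-0.33006.
Sum = -1.52255, so H' = 1.523.

1.523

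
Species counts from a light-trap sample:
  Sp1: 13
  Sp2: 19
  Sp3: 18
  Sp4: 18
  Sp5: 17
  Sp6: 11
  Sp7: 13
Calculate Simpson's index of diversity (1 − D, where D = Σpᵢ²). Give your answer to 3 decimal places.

Total N = 13+19+18+18+17+11+13 = 109, so the proportions are 0.11927, 0.17431, 0.16514, 0.16514, 0.15596, 0.10092, 0.11927 (working shown to 5 dp, full precision carried).
D = 0.11927² + 0.17431² + 0.16514² + 0.16514² + 0.15596² + 0.10092² + 0.11927² = 0.01422 + 0.03038 + 0.02727 + 0.02727 + 0.02432 + 0.01018 + 0.01422 = 0.14788.
So 1 − D = 0.85212, i.e. 0.852 to 3 decimal places.

0.852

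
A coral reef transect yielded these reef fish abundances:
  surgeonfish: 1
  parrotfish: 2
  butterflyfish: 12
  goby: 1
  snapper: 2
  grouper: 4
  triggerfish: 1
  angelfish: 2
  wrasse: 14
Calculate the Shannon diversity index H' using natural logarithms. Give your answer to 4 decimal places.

Total N = 1+2+12+1+2+4+1+2+14 = 39, so the proportions are 0.025641, 0.051282, 0.307692, 0.025641, 0.051282, 0.102564, 0.025641, 0.051282, 0.358974 (working shown to 6 dp, full precision carried).
Each pᵢ ln pᵢ term: 0.025641×(-3.663562)=-0.093937, 0.051282×(-2.970414)=-0.152329, 0.307692×(-1.178655)=-0.362663, 0.025641×(-3.663562)=-0.093937, 0.051282×(-2.970414)=-0.152329, 0.102564×(-2.277267)=-0.233566, 0.025641×(-3.663562)=-0.093937, 0.051282×(-2.970414)=-0.152329, 0.358974×(-1.024504)=-0.367771.
Sum = -1.702799, so H' = 1.7028.

1.7028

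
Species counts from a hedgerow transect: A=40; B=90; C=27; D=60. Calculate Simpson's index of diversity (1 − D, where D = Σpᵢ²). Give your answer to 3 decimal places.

Total N = 40+90+27+60 = 217, so the proportions are 0.18433, 0.41475, 0.12442, 0.2765 (working shown to 5 dp, full precision carried).
D = 0.18433² + 0.41475² + 0.12442² + 0.2765² = 0.03398 + 0.17201 + 0.01548 + 0.07645 = 0.29793.
So 1 − D = 0.70207, i.e. 0.702 to 3 decimal places.

0.702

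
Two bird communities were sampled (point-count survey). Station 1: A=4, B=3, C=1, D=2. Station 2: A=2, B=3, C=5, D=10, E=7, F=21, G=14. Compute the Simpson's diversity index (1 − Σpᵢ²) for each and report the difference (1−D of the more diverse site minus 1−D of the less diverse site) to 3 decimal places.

Station 1: N=10, proportions 0.4, 0.3, 0.1, 0.2, giving 1−D = 0.70000 (working shown to 5 dp, full precision carried).
Station 2: N=62, proportions 0.03226, 0.04839, 0.08065, 0.16129, 0.1129, 0.33871, 0.22581, giving 1−D = 0.78564.
Difference = |0.70000 − 0.78564| = 0.08564, i.e. 0.086 to 3 decimal places.

0.086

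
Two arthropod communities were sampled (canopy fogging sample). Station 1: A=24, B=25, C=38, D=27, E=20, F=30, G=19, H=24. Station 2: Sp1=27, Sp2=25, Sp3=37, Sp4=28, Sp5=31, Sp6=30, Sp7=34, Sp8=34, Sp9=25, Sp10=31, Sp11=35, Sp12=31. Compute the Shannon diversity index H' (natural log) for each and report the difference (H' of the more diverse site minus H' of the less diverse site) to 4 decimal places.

0.4207

Station 1: N=207, proportions 0.115942, 0.120773, 0.183575, 0.130435, 0.096618, 0.144928, 0.091787, 0.115942, giving H' = 2.056732 (working shown to 6 dp, full precision carried).
Station 2: N=368, proportions 0.07337, 0.067935, 0.100543, 0.076087, 0.084239, 0.081522, 0.092391, 0.092391, 0.067935, 0.084239, 0.095109, 0.084239, giving H' = 2.477476.
Difference = |2.056732 − 2.477476| = 0.420744, i.e. 0.4207 to 4 decimal places.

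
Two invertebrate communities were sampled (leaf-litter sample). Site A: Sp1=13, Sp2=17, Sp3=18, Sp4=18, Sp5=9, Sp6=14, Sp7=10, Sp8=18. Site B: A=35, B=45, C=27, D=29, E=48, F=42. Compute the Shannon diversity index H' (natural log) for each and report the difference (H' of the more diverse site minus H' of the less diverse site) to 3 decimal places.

0.281

Site A: N=117, proportions 0.11111, 0.1453, 0.15385, 0.15385, 0.07692, 0.11966, 0.08547, 0.15385, giving H' = 2.04989 (working shown to 5 dp, full precision carried).
Site B: N=226, proportions 0.15487, 0.19912, 0.11947, 0.12832, 0.21239, 0.18584, giving H' = 1.76931.
Difference = |2.04989 − 1.76931| = 0.28058, i.e. 0.281 to 3 decimal places.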